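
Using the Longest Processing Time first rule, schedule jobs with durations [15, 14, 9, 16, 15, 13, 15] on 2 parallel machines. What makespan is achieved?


Sort jobs in decreasing order (LPT): [16, 15, 15, 15, 14, 13, 9]
Assign each job to the least loaded machine:
  Machine 1: jobs [16, 15, 13, 9], load = 53
  Machine 2: jobs [15, 15, 14], load = 44
Makespan = max load = 53

53


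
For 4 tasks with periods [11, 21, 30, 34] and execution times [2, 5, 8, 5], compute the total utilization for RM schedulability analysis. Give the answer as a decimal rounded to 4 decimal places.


Compute individual utilizations (exact fractions):
  Task 1: C/T = 2/11 (approx. 0.1818)
  Task 2: C/T = 5/21 (approx. 0.2381)
  Task 3: C/T = 8/30 = 4/15 (approx. 0.2667)
  Task 4: C/T = 5/34 (approx. 0.1471)
Total utilization U = 2/11 + 5/21 + 4/15 + 5/34 = 32737/39270
Rounded to 4 decimal places: U = 0.8336
RM (Liu & Layland) bound for 4 tasks = 0.756828; compare with U = 32737/39270 (approx. 0.833639)
bound < U <= 1, so the RM sufficient condition is not met (inconclusive; an exact test such as response-time analysis is needed).

0.8336


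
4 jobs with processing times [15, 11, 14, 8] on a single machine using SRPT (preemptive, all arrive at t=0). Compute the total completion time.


Since all jobs arrive at t=0, SRPT equals SPT ordering.
SPT order: [8, 11, 14, 15]
Completion times:
  Job 1: p=8, C=8
  Job 2: p=11, C=19
  Job 3: p=14, C=33
  Job 4: p=15, C=48
Total completion time = 8 + 19 + 33 + 48 = 108

108


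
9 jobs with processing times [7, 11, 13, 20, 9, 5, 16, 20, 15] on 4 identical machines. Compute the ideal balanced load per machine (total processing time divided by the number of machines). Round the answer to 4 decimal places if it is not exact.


Total processing time = 7 + 11 + 13 + 20 + 9 + 5 + 16 + 20 + 15 = 116
Number of machines = 4
Ideal balanced load = 116 / 4 = 29.0

29.0


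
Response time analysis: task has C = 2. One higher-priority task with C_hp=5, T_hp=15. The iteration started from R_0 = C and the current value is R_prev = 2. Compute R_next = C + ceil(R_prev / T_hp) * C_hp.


R_next = C + ceil(R_prev / T_hp) * C_hp
ceil(2 / 15) = ceil(0.1333) = 1
Interference = 1 * 5 = 5
R_next = 2 + 5 = 7

7


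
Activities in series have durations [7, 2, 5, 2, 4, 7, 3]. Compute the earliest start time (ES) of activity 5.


Activity 5 starts after activities 1 through 4 complete.
Predecessor durations: [7, 2, 5, 2]
ES = 7 + 2 + 5 + 2 = 16

16


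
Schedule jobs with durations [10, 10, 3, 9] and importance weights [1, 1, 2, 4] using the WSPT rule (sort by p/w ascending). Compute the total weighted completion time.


Compute p/w ratios and sort ascending (WSPT): [(3, 2), (9, 4), (10, 1), (10, 1)]
Compute weighted completion times:
  Job (p=3,w=2): C=3, w*C=2*3=6
  Job (p=9,w=4): C=12, w*C=4*12=48
  Job (p=10,w=1): C=22, w*C=1*22=22
  Job (p=10,w=1): C=32, w*C=1*32=32
Total weighted completion time = 108

108


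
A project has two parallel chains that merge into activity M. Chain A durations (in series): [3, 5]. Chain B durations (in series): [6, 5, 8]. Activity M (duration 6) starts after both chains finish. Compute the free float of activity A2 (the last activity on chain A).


ES(A2) = sum of predecessors on chain A = 3
EF(A2) = ES + duration = 3 + 5 = 8
Successor of A2 is M. ES(M) = max(sum(A), sum(B)) = max(8, 19) = 19
Free float = ES(successor) - EF(current) = 19 - 8 = 11

11


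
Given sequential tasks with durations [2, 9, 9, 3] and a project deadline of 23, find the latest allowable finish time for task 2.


LF(activity 2) = deadline - sum of successor durations
Successors: activities 3 through 4 with durations [9, 3]
Sum of successor durations = 12
LF = 23 - 12 = 11

11


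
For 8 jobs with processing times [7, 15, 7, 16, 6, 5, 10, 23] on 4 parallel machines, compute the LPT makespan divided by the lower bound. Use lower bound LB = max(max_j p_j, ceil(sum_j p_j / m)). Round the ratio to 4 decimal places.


LPT order: [23, 16, 15, 10, 7, 7, 6, 5]
Machine loads after assignment: [23, 22, 22, 22]
LPT makespan = 23
Lower bound = max(max_job, ceil(total/4)) = max(23, 23) = 23
Ratio = 23 / 23 = 1.0

1.0


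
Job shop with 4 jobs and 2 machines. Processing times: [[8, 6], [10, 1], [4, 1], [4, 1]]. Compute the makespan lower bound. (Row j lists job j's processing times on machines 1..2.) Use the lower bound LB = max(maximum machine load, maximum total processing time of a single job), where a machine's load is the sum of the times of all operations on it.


Machine loads:
  Machine 1: 8 + 10 + 4 + 4 = 26
  Machine 2: 6 + 1 + 1 + 1 = 9
Max machine load = 26
Job totals:
  Job 1: 14
  Job 2: 11
  Job 3: 5
  Job 4: 5
Max job total = 14
Lower bound = max(26, 14) = 26

26


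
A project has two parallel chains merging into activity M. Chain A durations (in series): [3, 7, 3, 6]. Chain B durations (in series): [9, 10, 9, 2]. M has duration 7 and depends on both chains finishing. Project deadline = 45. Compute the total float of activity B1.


Forward pass: ES(B1) = sum of predecessors on chain B = 0
EF = ES + duration = 0 + 9 = 9
Backward pass: LF(M) = deadline = 45; LS(M) = 45 - 7 = 38
LF(B1) = LS(M) - sum(successors on chain B) = 38 - 21 = 17
LS = LF - duration = 17 - 9 = 8
Total float = LS - ES = 8 - 0 = 8

8


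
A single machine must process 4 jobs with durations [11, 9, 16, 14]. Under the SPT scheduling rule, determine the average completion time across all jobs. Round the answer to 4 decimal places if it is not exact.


Sort jobs by processing time (SPT order): [9, 11, 14, 16]
Compute completion times sequentially:
  Job 1: processing = 9, completes at 9
  Job 2: processing = 11, completes at 20
  Job 3: processing = 14, completes at 34
  Job 4: processing = 16, completes at 50
Sum of completion times = 113
Average completion time = 113/4 = 28.25

28.25


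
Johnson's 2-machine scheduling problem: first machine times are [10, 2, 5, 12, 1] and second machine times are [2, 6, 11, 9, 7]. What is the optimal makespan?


Apply Johnson's rule:
  Group 1 (a <= b): [(5, 1, 7), (2, 2, 6), (3, 5, 11)]
  Group 2 (a > b): [(4, 12, 9), (1, 10, 2)]
Optimal job order: [5, 2, 3, 4, 1]
Schedule:
  Job 5: M1 done at 1, M2 done at 8
  Job 2: M1 done at 3, M2 done at 14
  Job 3: M1 done at 8, M2 done at 25
  Job 4: M1 done at 20, M2 done at 34
  Job 1: M1 done at 30, M2 done at 36
Makespan = 36

36


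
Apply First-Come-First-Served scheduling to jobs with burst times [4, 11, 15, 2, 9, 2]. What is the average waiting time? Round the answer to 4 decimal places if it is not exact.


FCFS order (as given): [4, 11, 15, 2, 9, 2]
Waiting times:
  Job 1: wait = 0
  Job 2: wait = 4
  Job 3: wait = 15
  Job 4: wait = 30
  Job 5: wait = 32
  Job 6: wait = 41
Sum of waiting times = 122
Average waiting time = 122/6 = 20.3333

20.3333


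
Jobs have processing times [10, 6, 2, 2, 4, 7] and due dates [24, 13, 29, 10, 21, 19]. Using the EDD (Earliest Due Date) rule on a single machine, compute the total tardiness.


Sort by due date (EDD order): [(2, 10), (6, 13), (7, 19), (4, 21), (10, 24), (2, 29)]
Compute completion times and tardiness:
  Job 1: p=2, d=10, C=2, tardiness=max(0,2-10)=0
  Job 2: p=6, d=13, C=8, tardiness=max(0,8-13)=0
  Job 3: p=7, d=19, C=15, tardiness=max(0,15-19)=0
  Job 4: p=4, d=21, C=19, tardiness=max(0,19-21)=0
  Job 5: p=10, d=24, C=29, tardiness=max(0,29-24)=5
  Job 6: p=2, d=29, C=31, tardiness=max(0,31-29)=2
Total tardiness = 7

7


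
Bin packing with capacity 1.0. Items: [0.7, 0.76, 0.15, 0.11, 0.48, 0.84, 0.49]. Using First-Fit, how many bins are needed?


Place items sequentially using First-Fit:
  Item 0.7 -> new Bin 1
  Item 0.76 -> new Bin 2
  Item 0.15 -> Bin 1 (now 0.85)
  Item 0.11 -> Bin 1 (now 0.96)
  Item 0.48 -> new Bin 3
  Item 0.84 -> new Bin 4
  Item 0.49 -> Bin 3 (now 0.97)
Total bins used = 4

4


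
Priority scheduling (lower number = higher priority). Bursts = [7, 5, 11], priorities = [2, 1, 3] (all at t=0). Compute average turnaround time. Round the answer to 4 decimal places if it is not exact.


Sort by priority (ascending = highest first):
Order: [(1, 5), (2, 7), (3, 11)]
Completion times:
  Priority 1, burst=5, C=5
  Priority 2, burst=7, C=12
  Priority 3, burst=11, C=23
Average turnaround = 40/3 = 13.3333

13.3333


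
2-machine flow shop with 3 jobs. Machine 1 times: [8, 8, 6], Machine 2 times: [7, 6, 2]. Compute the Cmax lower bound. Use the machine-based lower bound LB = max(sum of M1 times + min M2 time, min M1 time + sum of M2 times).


LB1 = sum(M1 times) + min(M2 times) = 22 + 2 = 24
LB2 = min(M1 times) + sum(M2 times) = 6 + 15 = 21
Lower bound = max(LB1, LB2) = max(24, 21) = 24

24


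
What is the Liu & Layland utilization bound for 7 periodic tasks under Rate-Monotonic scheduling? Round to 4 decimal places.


Compute 2^(1/7) = 1.1040895137
Subtract 1: 1.1040895137 - 1 = 0.1040895137
Multiply by n: 7 * 0.1040895137 = 0.7286265959
Round to 4 dp: 0.7286

0.7286


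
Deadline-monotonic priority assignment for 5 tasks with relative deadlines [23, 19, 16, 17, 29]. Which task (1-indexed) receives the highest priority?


Sort tasks by relative deadline (ascending):
  Task 3: deadline = 16
  Task 4: deadline = 17
  Task 2: deadline = 19
  Task 1: deadline = 23
  Task 5: deadline = 29
Priority order (highest first): [3, 4, 2, 1, 5]
Highest priority task = 3

3


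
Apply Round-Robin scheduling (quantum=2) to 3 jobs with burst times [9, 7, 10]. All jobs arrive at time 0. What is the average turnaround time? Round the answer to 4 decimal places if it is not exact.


Time quantum = 2
Execution trace:
  J1 runs 2 units, time = 2
  J2 runs 2 units, time = 4
  J3 runs 2 units, time = 6
  J1 runs 2 units, time = 8
  J2 runs 2 units, time = 10
  J3 runs 2 units, time = 12
  J1 runs 2 units, time = 14
  J2 runs 2 units, time = 16
  J3 runs 2 units, time = 18
  J1 runs 2 units, time = 20
  J2 runs 1 units, time = 21
  J3 runs 2 units, time = 23
  J1 runs 1 units, time = 24
  J3 runs 2 units, time = 26
Finish times: [24, 21, 26]
Average turnaround = 71/3 = 23.6667

23.6667


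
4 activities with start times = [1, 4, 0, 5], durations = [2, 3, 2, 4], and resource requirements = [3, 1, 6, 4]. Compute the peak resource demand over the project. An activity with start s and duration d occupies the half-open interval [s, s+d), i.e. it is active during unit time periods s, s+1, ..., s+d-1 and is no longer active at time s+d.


Each activity i is active on [start_i, start_i + duration_i).
Compute total resource usage per time slot:
  t=0: active resources = [6], total = 6
  t=1: active resources = [3, 6], total = 9
  t=2: active resources = [3], total = 3
  t=3: active resources = [], total = 0
  t=4: active resources = [1], total = 1
  t=5: active resources = [1, 4], total = 5
  t=6: active resources = [1, 4], total = 5
  t=7: active resources = [4], total = 4
  t=8: active resources = [4], total = 4
Peak resource demand = 9

9


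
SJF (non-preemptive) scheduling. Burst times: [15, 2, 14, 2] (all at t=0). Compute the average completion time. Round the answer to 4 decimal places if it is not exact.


SJF order (ascending): [2, 2, 14, 15]
Completion times:
  Job 1: burst=2, C=2
  Job 2: burst=2, C=4
  Job 3: burst=14, C=18
  Job 4: burst=15, C=33
Average completion = 57/4 = 14.25

14.25


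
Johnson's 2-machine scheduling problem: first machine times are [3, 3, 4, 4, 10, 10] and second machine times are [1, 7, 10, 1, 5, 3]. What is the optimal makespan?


Apply Johnson's rule:
  Group 1 (a <= b): [(2, 3, 7), (3, 4, 10)]
  Group 2 (a > b): [(5, 10, 5), (6, 10, 3), (1, 3, 1), (4, 4, 1)]
Optimal job order: [2, 3, 5, 6, 1, 4]
Schedule:
  Job 2: M1 done at 3, M2 done at 10
  Job 3: M1 done at 7, M2 done at 20
  Job 5: M1 done at 17, M2 done at 25
  Job 6: M1 done at 27, M2 done at 30
  Job 1: M1 done at 30, M2 done at 31
  Job 4: M1 done at 34, M2 done at 35
Makespan = 35

35


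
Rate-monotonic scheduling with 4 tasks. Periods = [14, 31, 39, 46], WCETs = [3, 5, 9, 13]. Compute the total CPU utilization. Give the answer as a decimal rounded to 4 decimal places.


Compute individual utilizations (exact fractions):
  Task 1: C/T = 3/14 (approx. 0.2143)
  Task 2: C/T = 5/31 (approx. 0.1613)
  Task 3: C/T = 9/39 = 3/13 (approx. 0.2308)
  Task 4: C/T = 13/46 (approx. 0.2826)
Total utilization U = 3/14 + 5/31 + 3/13 + 13/46 = 57678/64883
Rounded to 4 decimal places: U = 0.8890
RM (Liu & Layland) bound for 4 tasks = 0.756828; compare with U = 57678/64883 (approx. 0.888954)
bound < U <= 1, so the RM sufficient condition is not met (inconclusive; an exact test such as response-time analysis is needed).

0.8890


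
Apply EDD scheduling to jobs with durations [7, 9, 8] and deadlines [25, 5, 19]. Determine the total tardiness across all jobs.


Sort by due date (EDD order): [(9, 5), (8, 19), (7, 25)]
Compute completion times and tardiness:
  Job 1: p=9, d=5, C=9, tardiness=max(0,9-5)=4
  Job 2: p=8, d=19, C=17, tardiness=max(0,17-19)=0
  Job 3: p=7, d=25, C=24, tardiness=max(0,24-25)=0
Total tardiness = 4

4


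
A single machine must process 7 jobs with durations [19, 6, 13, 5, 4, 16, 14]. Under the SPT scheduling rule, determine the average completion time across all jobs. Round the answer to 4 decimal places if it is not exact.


Sort jobs by processing time (SPT order): [4, 5, 6, 13, 14, 16, 19]
Compute completion times sequentially:
  Job 1: processing = 4, completes at 4
  Job 2: processing = 5, completes at 9
  Job 3: processing = 6, completes at 15
  Job 4: processing = 13, completes at 28
  Job 5: processing = 14, completes at 42
  Job 6: processing = 16, completes at 58
  Job 7: processing = 19, completes at 77
Sum of completion times = 233
Average completion time = 233/7 = 33.2857

33.2857


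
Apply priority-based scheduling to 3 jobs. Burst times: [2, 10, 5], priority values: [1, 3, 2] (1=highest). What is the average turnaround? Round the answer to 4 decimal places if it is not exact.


Sort by priority (ascending = highest first):
Order: [(1, 2), (2, 5), (3, 10)]
Completion times:
  Priority 1, burst=2, C=2
  Priority 2, burst=5, C=7
  Priority 3, burst=10, C=17
Average turnaround = 26/3 = 8.6667

8.6667


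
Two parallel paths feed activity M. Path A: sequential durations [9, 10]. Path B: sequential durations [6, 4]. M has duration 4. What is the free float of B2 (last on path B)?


ES(B2) = sum of predecessors on chain B = 6
EF(B2) = ES + duration = 6 + 4 = 10
Successor of B2 is M. ES(M) = max(sum(A), sum(B)) = max(19, 10) = 19
Free float = ES(successor) - EF(current) = 19 - 10 = 9

9


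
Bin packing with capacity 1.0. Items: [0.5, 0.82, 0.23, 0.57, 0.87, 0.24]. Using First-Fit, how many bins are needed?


Place items sequentially using First-Fit:
  Item 0.5 -> new Bin 1
  Item 0.82 -> new Bin 2
  Item 0.23 -> Bin 1 (now 0.73)
  Item 0.57 -> new Bin 3
  Item 0.87 -> new Bin 4
  Item 0.24 -> Bin 1 (now 0.97)
Total bins used = 4

4


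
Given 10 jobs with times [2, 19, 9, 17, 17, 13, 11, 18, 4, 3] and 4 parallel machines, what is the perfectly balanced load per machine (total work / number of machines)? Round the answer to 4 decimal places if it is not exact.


Total processing time = 2 + 19 + 9 + 17 + 17 + 13 + 11 + 18 + 4 + 3 = 113
Number of machines = 4
Ideal balanced load = 113 / 4 = 28.25

28.25


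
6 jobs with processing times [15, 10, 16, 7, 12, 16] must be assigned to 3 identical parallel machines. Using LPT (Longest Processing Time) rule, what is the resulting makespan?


Sort jobs in decreasing order (LPT): [16, 16, 15, 12, 10, 7]
Assign each job to the least loaded machine:
  Machine 1: jobs [16, 10], load = 26
  Machine 2: jobs [16, 7], load = 23
  Machine 3: jobs [15, 12], load = 27
Makespan = max load = 27

27


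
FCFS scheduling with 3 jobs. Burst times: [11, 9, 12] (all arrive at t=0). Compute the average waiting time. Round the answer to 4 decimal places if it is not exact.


FCFS order (as given): [11, 9, 12]
Waiting times:
  Job 1: wait = 0
  Job 2: wait = 11
  Job 3: wait = 20
Sum of waiting times = 31
Average waiting time = 31/3 = 10.3333

10.3333


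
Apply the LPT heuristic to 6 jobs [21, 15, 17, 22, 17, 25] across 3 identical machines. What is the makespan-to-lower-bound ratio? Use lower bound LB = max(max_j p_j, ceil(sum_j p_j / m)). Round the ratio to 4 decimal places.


LPT order: [25, 22, 21, 17, 17, 15]
Machine loads after assignment: [40, 39, 38]
LPT makespan = 40
Lower bound = max(max_job, ceil(total/3)) = max(25, 39) = 39
Ratio = 40 / 39 = 1.0256

1.0256


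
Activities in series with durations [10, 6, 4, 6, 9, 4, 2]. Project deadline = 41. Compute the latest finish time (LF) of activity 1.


LF(activity 1) = deadline - sum of successor durations
Successors: activities 2 through 7 with durations [6, 4, 6, 9, 4, 2]
Sum of successor durations = 31
LF = 41 - 31 = 10

10


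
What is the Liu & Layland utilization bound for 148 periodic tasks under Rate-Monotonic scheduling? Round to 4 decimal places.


Compute 2^(1/148) = 1.0046944113
Subtract 1: 1.0046944113 - 1 = 0.0046944113
Multiply by n: 148 * 0.0046944113 = 0.6947728724
Round to 4 dp: 0.6948

0.6948


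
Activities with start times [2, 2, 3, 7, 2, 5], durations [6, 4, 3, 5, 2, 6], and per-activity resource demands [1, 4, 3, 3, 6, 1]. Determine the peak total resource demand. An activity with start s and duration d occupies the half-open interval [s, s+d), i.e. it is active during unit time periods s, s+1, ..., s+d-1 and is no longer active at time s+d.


Each activity i is active on [start_i, start_i + duration_i).
Compute total resource usage per time slot:
  t=0: active resources = [], total = 0
  t=1: active resources = [], total = 0
  t=2: active resources = [1, 4, 6], total = 11
  t=3: active resources = [1, 4, 3, 6], total = 14
  t=4: active resources = [1, 4, 3], total = 8
  t=5: active resources = [1, 4, 3, 1], total = 9
  t=6: active resources = [1, 1], total = 2
  t=7: active resources = [1, 3, 1], total = 5
  t=8: active resources = [3, 1], total = 4
  t=9: active resources = [3, 1], total = 4
  t=10: active resources = [3, 1], total = 4
  t=11: active resources = [3], total = 3
Peak resource demand = 14

14


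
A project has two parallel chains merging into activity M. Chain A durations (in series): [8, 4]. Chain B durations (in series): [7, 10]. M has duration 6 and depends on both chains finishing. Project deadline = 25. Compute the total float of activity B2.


Forward pass: ES(B2) = sum of predecessors on chain B = 7
EF = ES + duration = 7 + 10 = 17
Backward pass: LF(M) = deadline = 25; LS(M) = 25 - 6 = 19
LF(B2) = LS(M) - sum(successors on chain B) = 19 - 0 = 19
LS = LF - duration = 19 - 10 = 9
Total float = LS - ES = 9 - 7 = 2

2


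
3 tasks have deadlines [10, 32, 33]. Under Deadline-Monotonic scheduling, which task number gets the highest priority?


Sort tasks by relative deadline (ascending):
  Task 1: deadline = 10
  Task 2: deadline = 32
  Task 3: deadline = 33
Priority order (highest first): [1, 2, 3]
Highest priority task = 1

1


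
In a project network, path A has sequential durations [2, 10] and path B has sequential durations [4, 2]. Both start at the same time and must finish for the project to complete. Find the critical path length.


Path A total = 2 + 10 = 12
Path B total = 4 + 2 = 6
Critical path = longest path = max(12, 6) = 12

12


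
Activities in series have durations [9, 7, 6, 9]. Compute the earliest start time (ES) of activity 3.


Activity 3 starts after activities 1 through 2 complete.
Predecessor durations: [9, 7]
ES = 9 + 7 = 16

16


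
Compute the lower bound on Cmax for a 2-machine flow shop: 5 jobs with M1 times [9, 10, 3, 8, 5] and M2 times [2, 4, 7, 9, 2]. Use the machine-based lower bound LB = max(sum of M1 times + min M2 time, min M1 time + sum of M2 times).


LB1 = sum(M1 times) + min(M2 times) = 35 + 2 = 37
LB2 = min(M1 times) + sum(M2 times) = 3 + 24 = 27
Lower bound = max(LB1, LB2) = max(37, 27) = 37

37


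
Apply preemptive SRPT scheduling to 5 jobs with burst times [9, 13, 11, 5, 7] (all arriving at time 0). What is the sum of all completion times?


Since all jobs arrive at t=0, SRPT equals SPT ordering.
SPT order: [5, 7, 9, 11, 13]
Completion times:
  Job 1: p=5, C=5
  Job 2: p=7, C=12
  Job 3: p=9, C=21
  Job 4: p=11, C=32
  Job 5: p=13, C=45
Total completion time = 5 + 12 + 21 + 32 + 45 = 115

115


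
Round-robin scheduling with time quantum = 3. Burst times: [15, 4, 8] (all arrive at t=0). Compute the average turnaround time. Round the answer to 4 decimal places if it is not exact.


Time quantum = 3
Execution trace:
  J1 runs 3 units, time = 3
  J2 runs 3 units, time = 6
  J3 runs 3 units, time = 9
  J1 runs 3 units, time = 12
  J2 runs 1 units, time = 13
  J3 runs 3 units, time = 16
  J1 runs 3 units, time = 19
  J3 runs 2 units, time = 21
  J1 runs 3 units, time = 24
  J1 runs 3 units, time = 27
Finish times: [27, 13, 21]
Average turnaround = 61/3 = 20.3333

20.3333


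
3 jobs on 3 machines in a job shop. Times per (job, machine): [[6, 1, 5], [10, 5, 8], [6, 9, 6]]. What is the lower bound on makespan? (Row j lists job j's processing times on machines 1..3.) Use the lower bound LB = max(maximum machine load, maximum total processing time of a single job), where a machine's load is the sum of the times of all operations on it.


Machine loads:
  Machine 1: 6 + 10 + 6 = 22
  Machine 2: 1 + 5 + 9 = 15
  Machine 3: 5 + 8 + 6 = 19
Max machine load = 22
Job totals:
  Job 1: 12
  Job 2: 23
  Job 3: 21
Max job total = 23
Lower bound = max(22, 23) = 23

23


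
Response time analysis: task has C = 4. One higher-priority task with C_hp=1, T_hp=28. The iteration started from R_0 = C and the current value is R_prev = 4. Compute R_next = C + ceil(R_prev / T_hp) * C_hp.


R_next = C + ceil(R_prev / T_hp) * C_hp
ceil(4 / 28) = ceil(0.1429) = 1
Interference = 1 * 1 = 1
R_next = 4 + 1 = 5

5


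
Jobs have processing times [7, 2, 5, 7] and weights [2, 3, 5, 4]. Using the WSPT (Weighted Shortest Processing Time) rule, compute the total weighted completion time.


Compute p/w ratios and sort ascending (WSPT): [(2, 3), (5, 5), (7, 4), (7, 2)]
Compute weighted completion times:
  Job (p=2,w=3): C=2, w*C=3*2=6
  Job (p=5,w=5): C=7, w*C=5*7=35
  Job (p=7,w=4): C=14, w*C=4*14=56
  Job (p=7,w=2): C=21, w*C=2*21=42
Total weighted completion time = 139

139


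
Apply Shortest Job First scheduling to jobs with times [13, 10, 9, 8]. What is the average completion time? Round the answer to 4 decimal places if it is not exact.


SJF order (ascending): [8, 9, 10, 13]
Completion times:
  Job 1: burst=8, C=8
  Job 2: burst=9, C=17
  Job 3: burst=10, C=27
  Job 4: burst=13, C=40
Average completion = 92/4 = 23.0

23.0


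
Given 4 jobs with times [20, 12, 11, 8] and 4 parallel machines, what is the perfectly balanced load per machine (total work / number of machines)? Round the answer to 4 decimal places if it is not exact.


Total processing time = 20 + 12 + 11 + 8 = 51
Number of machines = 4
Ideal balanced load = 51 / 4 = 12.75

12.75


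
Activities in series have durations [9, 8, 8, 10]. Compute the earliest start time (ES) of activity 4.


Activity 4 starts after activities 1 through 3 complete.
Predecessor durations: [9, 8, 8]
ES = 9 + 8 + 8 = 25

25


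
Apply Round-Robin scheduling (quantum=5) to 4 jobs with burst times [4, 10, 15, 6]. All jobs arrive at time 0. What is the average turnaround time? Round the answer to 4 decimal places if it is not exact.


Time quantum = 5
Execution trace:
  J1 runs 4 units, time = 4
  J2 runs 5 units, time = 9
  J3 runs 5 units, time = 14
  J4 runs 5 units, time = 19
  J2 runs 5 units, time = 24
  J3 runs 5 units, time = 29
  J4 runs 1 units, time = 30
  J3 runs 5 units, time = 35
Finish times: [4, 24, 35, 30]
Average turnaround = 93/4 = 23.25

23.25


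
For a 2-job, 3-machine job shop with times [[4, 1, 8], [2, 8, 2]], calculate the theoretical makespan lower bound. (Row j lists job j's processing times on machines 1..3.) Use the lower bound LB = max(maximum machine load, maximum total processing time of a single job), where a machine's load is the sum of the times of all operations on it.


Machine loads:
  Machine 1: 4 + 2 = 6
  Machine 2: 1 + 8 = 9
  Machine 3: 8 + 2 = 10
Max machine load = 10
Job totals:
  Job 1: 13
  Job 2: 12
Max job total = 13
Lower bound = max(10, 13) = 13

13


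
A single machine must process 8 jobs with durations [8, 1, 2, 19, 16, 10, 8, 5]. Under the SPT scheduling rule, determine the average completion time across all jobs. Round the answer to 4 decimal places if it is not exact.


Sort jobs by processing time (SPT order): [1, 2, 5, 8, 8, 10, 16, 19]
Compute completion times sequentially:
  Job 1: processing = 1, completes at 1
  Job 2: processing = 2, completes at 3
  Job 3: processing = 5, completes at 8
  Job 4: processing = 8, completes at 16
  Job 5: processing = 8, completes at 24
  Job 6: processing = 10, completes at 34
  Job 7: processing = 16, completes at 50
  Job 8: processing = 19, completes at 69
Sum of completion times = 205
Average completion time = 205/8 = 25.625

25.625


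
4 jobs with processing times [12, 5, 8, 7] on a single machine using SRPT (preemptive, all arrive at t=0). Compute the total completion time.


Since all jobs arrive at t=0, SRPT equals SPT ordering.
SPT order: [5, 7, 8, 12]
Completion times:
  Job 1: p=5, C=5
  Job 2: p=7, C=12
  Job 3: p=8, C=20
  Job 4: p=12, C=32
Total completion time = 5 + 12 + 20 + 32 = 69

69


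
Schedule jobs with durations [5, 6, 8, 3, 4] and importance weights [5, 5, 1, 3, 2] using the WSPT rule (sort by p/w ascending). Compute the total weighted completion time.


Compute p/w ratios and sort ascending (WSPT): [(5, 5), (3, 3), (6, 5), (4, 2), (8, 1)]
Compute weighted completion times:
  Job (p=5,w=5): C=5, w*C=5*5=25
  Job (p=3,w=3): C=8, w*C=3*8=24
  Job (p=6,w=5): C=14, w*C=5*14=70
  Job (p=4,w=2): C=18, w*C=2*18=36
  Job (p=8,w=1): C=26, w*C=1*26=26
Total weighted completion time = 181

181


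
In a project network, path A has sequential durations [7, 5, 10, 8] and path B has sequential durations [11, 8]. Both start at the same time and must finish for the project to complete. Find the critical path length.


Path A total = 7 + 5 + 10 + 8 = 30
Path B total = 11 + 8 = 19
Critical path = longest path = max(30, 19) = 30

30


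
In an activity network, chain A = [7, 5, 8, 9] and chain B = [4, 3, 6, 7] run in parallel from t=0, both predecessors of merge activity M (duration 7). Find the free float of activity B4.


ES(B4) = sum of predecessors on chain B = 13
EF(B4) = ES + duration = 13 + 7 = 20
Successor of B4 is M. ES(M) = max(sum(A), sum(B)) = max(29, 20) = 29
Free float = ES(successor) - EF(current) = 29 - 20 = 9

9


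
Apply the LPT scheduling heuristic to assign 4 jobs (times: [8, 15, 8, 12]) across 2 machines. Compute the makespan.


Sort jobs in decreasing order (LPT): [15, 12, 8, 8]
Assign each job to the least loaded machine:
  Machine 1: jobs [15, 8], load = 23
  Machine 2: jobs [12, 8], load = 20
Makespan = max load = 23

23


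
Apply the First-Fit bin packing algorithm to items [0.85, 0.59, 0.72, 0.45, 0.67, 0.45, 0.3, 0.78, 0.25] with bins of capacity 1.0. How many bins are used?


Place items sequentially using First-Fit:
  Item 0.85 -> new Bin 1
  Item 0.59 -> new Bin 2
  Item 0.72 -> new Bin 3
  Item 0.45 -> new Bin 4
  Item 0.67 -> new Bin 5
  Item 0.45 -> Bin 4 (now 0.9)
  Item 0.3 -> Bin 2 (now 0.89)
  Item 0.78 -> new Bin 6
  Item 0.25 -> Bin 3 (now 0.97)
Total bins used = 6

6


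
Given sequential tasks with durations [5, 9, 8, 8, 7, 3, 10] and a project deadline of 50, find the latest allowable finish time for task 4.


LF(activity 4) = deadline - sum of successor durations
Successors: activities 5 through 7 with durations [7, 3, 10]
Sum of successor durations = 20
LF = 50 - 20 = 30

30


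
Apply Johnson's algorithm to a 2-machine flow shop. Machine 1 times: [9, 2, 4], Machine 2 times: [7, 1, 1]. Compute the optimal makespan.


Apply Johnson's rule:
  Group 1 (a <= b): []
  Group 2 (a > b): [(1, 9, 7), (2, 2, 1), (3, 4, 1)]
Optimal job order: [1, 2, 3]
Schedule:
  Job 1: M1 done at 9, M2 done at 16
  Job 2: M1 done at 11, M2 done at 17
  Job 3: M1 done at 15, M2 done at 18
Makespan = 18

18


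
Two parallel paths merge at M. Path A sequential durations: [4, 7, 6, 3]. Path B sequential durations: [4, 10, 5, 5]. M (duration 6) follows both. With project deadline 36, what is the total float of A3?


Forward pass: ES(A3) = sum of predecessors on chain A = 11
EF = ES + duration = 11 + 6 = 17
Backward pass: LF(M) = deadline = 36; LS(M) = 36 - 6 = 30
LF(A3) = LS(M) - sum(successors on chain A) = 30 - 3 = 27
LS = LF - duration = 27 - 6 = 21
Total float = LS - ES = 21 - 11 = 10

10


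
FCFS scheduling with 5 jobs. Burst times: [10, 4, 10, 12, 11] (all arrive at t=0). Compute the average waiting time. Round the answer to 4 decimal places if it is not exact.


FCFS order (as given): [10, 4, 10, 12, 11]
Waiting times:
  Job 1: wait = 0
  Job 2: wait = 10
  Job 3: wait = 14
  Job 4: wait = 24
  Job 5: wait = 36
Sum of waiting times = 84
Average waiting time = 84/5 = 16.8

16.8


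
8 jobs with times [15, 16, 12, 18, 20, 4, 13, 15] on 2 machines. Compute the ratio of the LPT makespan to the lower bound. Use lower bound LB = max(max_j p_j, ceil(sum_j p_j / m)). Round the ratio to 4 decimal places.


LPT order: [20, 18, 16, 15, 15, 13, 12, 4]
Machine loads after assignment: [60, 53]
LPT makespan = 60
Lower bound = max(max_job, ceil(total/2)) = max(20, 57) = 57
Ratio = 60 / 57 = 1.0526

1.0526


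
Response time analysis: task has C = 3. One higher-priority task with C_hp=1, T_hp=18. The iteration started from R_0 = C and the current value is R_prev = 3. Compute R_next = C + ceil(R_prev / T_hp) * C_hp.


R_next = C + ceil(R_prev / T_hp) * C_hp
ceil(3 / 18) = ceil(0.1667) = 1
Interference = 1 * 1 = 1
R_next = 3 + 1 = 4

4


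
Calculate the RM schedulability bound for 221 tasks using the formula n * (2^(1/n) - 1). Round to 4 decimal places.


Compute 2^(1/221) = 1.0031413363
Subtract 1: 1.0031413363 - 1 = 0.0031413363
Multiply by n: 221 * 0.0031413363 = 0.6942353223
Round to 4 dp: 0.6942

0.6942


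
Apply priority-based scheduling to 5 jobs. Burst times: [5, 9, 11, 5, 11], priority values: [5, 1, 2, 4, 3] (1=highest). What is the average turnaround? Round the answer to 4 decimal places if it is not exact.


Sort by priority (ascending = highest first):
Order: [(1, 9), (2, 11), (3, 11), (4, 5), (5, 5)]
Completion times:
  Priority 1, burst=9, C=9
  Priority 2, burst=11, C=20
  Priority 3, burst=11, C=31
  Priority 4, burst=5, C=36
  Priority 5, burst=5, C=41
Average turnaround = 137/5 = 27.4

27.4


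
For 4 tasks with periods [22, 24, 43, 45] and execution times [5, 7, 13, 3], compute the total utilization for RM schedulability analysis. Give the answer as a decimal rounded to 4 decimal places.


Compute individual utilizations (exact fractions):
  Task 1: C/T = 5/22 (approx. 0.2273)
  Task 2: C/T = 7/24 (approx. 0.2917)
  Task 3: C/T = 13/43 (approx. 0.3023)
  Task 4: C/T = 3/45 = 1/15 (approx. 0.0667)
Total utilization U = 5/22 + 7/24 + 13/43 + 1/15 = 50399/56760
Rounded to 4 decimal places: U = 0.8879
RM (Liu & Layland) bound for 4 tasks = 0.756828; compare with U = 50399/56760 (approx. 0.887932)
bound < U <= 1, so the RM sufficient condition is not met (inconclusive; an exact test such as response-time analysis is needed).

0.8879


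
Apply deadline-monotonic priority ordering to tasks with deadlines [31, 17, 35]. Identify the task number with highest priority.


Sort tasks by relative deadline (ascending):
  Task 2: deadline = 17
  Task 1: deadline = 31
  Task 3: deadline = 35
Priority order (highest first): [2, 1, 3]
Highest priority task = 2

2


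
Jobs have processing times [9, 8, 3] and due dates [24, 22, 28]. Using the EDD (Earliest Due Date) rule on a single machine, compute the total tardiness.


Sort by due date (EDD order): [(8, 22), (9, 24), (3, 28)]
Compute completion times and tardiness:
  Job 1: p=8, d=22, C=8, tardiness=max(0,8-22)=0
  Job 2: p=9, d=24, C=17, tardiness=max(0,17-24)=0
  Job 3: p=3, d=28, C=20, tardiness=max(0,20-28)=0
Total tardiness = 0

0


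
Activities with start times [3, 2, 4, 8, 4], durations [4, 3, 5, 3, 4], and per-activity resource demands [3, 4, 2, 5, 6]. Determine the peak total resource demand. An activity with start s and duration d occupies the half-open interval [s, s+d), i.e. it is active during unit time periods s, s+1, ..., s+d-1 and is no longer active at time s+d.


Each activity i is active on [start_i, start_i + duration_i).
Compute total resource usage per time slot:
  t=0: active resources = [], total = 0
  t=1: active resources = [], total = 0
  t=2: active resources = [4], total = 4
  t=3: active resources = [3, 4], total = 7
  t=4: active resources = [3, 4, 2, 6], total = 15
  t=5: active resources = [3, 2, 6], total = 11
  t=6: active resources = [3, 2, 6], total = 11
  t=7: active resources = [2, 6], total = 8
  t=8: active resources = [2, 5], total = 7
  t=9: active resources = [5], total = 5
  t=10: active resources = [5], total = 5
Peak resource demand = 15

15


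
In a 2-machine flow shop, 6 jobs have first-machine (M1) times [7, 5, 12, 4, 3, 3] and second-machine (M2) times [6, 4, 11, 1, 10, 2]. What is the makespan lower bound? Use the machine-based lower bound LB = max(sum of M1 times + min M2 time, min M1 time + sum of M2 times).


LB1 = sum(M1 times) + min(M2 times) = 34 + 1 = 35
LB2 = min(M1 times) + sum(M2 times) = 3 + 34 = 37
Lower bound = max(LB1, LB2) = max(35, 37) = 37

37


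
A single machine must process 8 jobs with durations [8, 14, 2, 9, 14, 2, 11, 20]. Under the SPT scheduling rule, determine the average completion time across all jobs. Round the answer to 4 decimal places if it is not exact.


Sort jobs by processing time (SPT order): [2, 2, 8, 9, 11, 14, 14, 20]
Compute completion times sequentially:
  Job 1: processing = 2, completes at 2
  Job 2: processing = 2, completes at 4
  Job 3: processing = 8, completes at 12
  Job 4: processing = 9, completes at 21
  Job 5: processing = 11, completes at 32
  Job 6: processing = 14, completes at 46
  Job 7: processing = 14, completes at 60
  Job 8: processing = 20, completes at 80
Sum of completion times = 257
Average completion time = 257/8 = 32.125

32.125


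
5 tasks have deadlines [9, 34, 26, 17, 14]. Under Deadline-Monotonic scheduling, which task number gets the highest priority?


Sort tasks by relative deadline (ascending):
  Task 1: deadline = 9
  Task 5: deadline = 14
  Task 4: deadline = 17
  Task 3: deadline = 26
  Task 2: deadline = 34
Priority order (highest first): [1, 5, 4, 3, 2]
Highest priority task = 1

1


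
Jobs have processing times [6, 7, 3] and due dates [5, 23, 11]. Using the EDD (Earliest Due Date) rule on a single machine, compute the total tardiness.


Sort by due date (EDD order): [(6, 5), (3, 11), (7, 23)]
Compute completion times and tardiness:
  Job 1: p=6, d=5, C=6, tardiness=max(0,6-5)=1
  Job 2: p=3, d=11, C=9, tardiness=max(0,9-11)=0
  Job 3: p=7, d=23, C=16, tardiness=max(0,16-23)=0
Total tardiness = 1

1


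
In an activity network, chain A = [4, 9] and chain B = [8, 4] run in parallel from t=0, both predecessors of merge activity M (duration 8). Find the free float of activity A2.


ES(A2) = sum of predecessors on chain A = 4
EF(A2) = ES + duration = 4 + 9 = 13
Successor of A2 is M. ES(M) = max(sum(A), sum(B)) = max(13, 12) = 13
Free float = ES(successor) - EF(current) = 13 - 13 = 0

0


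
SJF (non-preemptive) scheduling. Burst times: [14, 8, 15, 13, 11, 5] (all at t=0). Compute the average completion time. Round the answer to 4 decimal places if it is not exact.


SJF order (ascending): [5, 8, 11, 13, 14, 15]
Completion times:
  Job 1: burst=5, C=5
  Job 2: burst=8, C=13
  Job 3: burst=11, C=24
  Job 4: burst=13, C=37
  Job 5: burst=14, C=51
  Job 6: burst=15, C=66
Average completion = 196/6 = 32.6667

32.6667


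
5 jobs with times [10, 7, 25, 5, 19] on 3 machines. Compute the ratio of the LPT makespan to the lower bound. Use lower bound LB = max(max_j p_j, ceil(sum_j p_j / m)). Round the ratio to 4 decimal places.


LPT order: [25, 19, 10, 7, 5]
Machine loads after assignment: [25, 19, 22]
LPT makespan = 25
Lower bound = max(max_job, ceil(total/3)) = max(25, 22) = 25
Ratio = 25 / 25 = 1.0

1.0


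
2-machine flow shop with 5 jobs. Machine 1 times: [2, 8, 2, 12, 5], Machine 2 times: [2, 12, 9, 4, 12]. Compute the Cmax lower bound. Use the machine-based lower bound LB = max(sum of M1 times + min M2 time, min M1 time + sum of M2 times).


LB1 = sum(M1 times) + min(M2 times) = 29 + 2 = 31
LB2 = min(M1 times) + sum(M2 times) = 2 + 39 = 41
Lower bound = max(LB1, LB2) = max(31, 41) = 41

41


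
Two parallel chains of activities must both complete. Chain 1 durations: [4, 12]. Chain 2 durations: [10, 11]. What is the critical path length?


Path A total = 4 + 12 = 16
Path B total = 10 + 11 = 21
Critical path = longest path = max(16, 21) = 21

21


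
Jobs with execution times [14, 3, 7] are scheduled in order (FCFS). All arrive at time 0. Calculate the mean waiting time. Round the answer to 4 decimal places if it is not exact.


FCFS order (as given): [14, 3, 7]
Waiting times:
  Job 1: wait = 0
  Job 2: wait = 14
  Job 3: wait = 17
Sum of waiting times = 31
Average waiting time = 31/3 = 10.3333

10.3333


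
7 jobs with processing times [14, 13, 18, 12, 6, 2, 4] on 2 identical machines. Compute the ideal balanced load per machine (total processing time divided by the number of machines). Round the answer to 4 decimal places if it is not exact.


Total processing time = 14 + 13 + 18 + 12 + 6 + 2 + 4 = 69
Number of machines = 2
Ideal balanced load = 69 / 2 = 34.5

34.5


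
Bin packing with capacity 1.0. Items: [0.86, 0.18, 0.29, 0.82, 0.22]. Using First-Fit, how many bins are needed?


Place items sequentially using First-Fit:
  Item 0.86 -> new Bin 1
  Item 0.18 -> new Bin 2
  Item 0.29 -> Bin 2 (now 0.47)
  Item 0.82 -> new Bin 3
  Item 0.22 -> Bin 2 (now 0.69)
Total bins used = 3

3


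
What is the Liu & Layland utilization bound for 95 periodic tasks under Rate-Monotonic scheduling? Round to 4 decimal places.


Compute 2^(1/95) = 1.0073229689
Subtract 1: 1.0073229689 - 1 = 0.0073229689
Multiply by n: 95 * 0.0073229689 = 0.6956820455
Round to 4 dp: 0.6957

0.6957


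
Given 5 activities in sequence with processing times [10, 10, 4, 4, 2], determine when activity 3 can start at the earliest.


Activity 3 starts after activities 1 through 2 complete.
Predecessor durations: [10, 10]
ES = 10 + 10 = 20

20


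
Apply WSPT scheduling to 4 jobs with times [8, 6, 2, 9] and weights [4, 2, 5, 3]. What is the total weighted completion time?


Compute p/w ratios and sort ascending (WSPT): [(2, 5), (8, 4), (6, 2), (9, 3)]
Compute weighted completion times:
  Job (p=2,w=5): C=2, w*C=5*2=10
  Job (p=8,w=4): C=10, w*C=4*10=40
  Job (p=6,w=2): C=16, w*C=2*16=32
  Job (p=9,w=3): C=25, w*C=3*25=75
Total weighted completion time = 157

157


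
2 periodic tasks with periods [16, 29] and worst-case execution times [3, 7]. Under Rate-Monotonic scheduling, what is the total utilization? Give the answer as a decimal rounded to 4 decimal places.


Compute individual utilizations (exact fractions):
  Task 1: C/T = 3/16 (approx. 0.1875)
  Task 2: C/T = 7/29 (approx. 0.2414)
Total utilization U = 3/16 + 7/29 = 199/464
Rounded to 4 decimal places: U = 0.4289
RM (Liu & Layland) bound for 2 tasks = 0.828427; compare with U = 199/464 (approx. 0.428879)
U <= bound, so schedulable by RM sufficient condition.

0.4289


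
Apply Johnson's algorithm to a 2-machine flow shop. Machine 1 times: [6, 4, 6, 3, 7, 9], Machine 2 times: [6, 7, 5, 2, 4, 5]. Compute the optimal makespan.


Apply Johnson's rule:
  Group 1 (a <= b): [(2, 4, 7), (1, 6, 6)]
  Group 2 (a > b): [(3, 6, 5), (6, 9, 5), (5, 7, 4), (4, 3, 2)]
Optimal job order: [2, 1, 3, 6, 5, 4]
Schedule:
  Job 2: M1 done at 4, M2 done at 11
  Job 1: M1 done at 10, M2 done at 17
  Job 3: M1 done at 16, M2 done at 22
  Job 6: M1 done at 25, M2 done at 30
  Job 5: M1 done at 32, M2 done at 36
  Job 4: M1 done at 35, M2 done at 38
Makespan = 38

38
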